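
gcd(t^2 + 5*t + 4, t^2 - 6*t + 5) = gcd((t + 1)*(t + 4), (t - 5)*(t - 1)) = 1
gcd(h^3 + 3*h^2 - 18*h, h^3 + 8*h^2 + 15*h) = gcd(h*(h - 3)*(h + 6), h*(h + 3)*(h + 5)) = h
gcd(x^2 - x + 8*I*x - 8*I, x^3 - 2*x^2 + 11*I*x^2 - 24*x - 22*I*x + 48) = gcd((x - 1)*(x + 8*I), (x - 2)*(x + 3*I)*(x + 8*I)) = x + 8*I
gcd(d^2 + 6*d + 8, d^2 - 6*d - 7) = 1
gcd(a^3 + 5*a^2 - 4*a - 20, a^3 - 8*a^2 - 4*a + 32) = a^2 - 4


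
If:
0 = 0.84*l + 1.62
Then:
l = -1.93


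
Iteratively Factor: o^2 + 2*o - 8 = (o - 2)*(o + 4)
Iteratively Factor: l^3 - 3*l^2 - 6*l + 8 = (l - 1)*(l^2 - 2*l - 8) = (l - 1)*(l + 2)*(l - 4)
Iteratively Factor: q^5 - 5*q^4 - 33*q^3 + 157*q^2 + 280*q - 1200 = (q - 5)*(q^4 - 33*q^2 - 8*q + 240) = (q - 5)*(q - 3)*(q^3 + 3*q^2 - 24*q - 80) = (q - 5)*(q - 3)*(q + 4)*(q^2 - q - 20) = (q - 5)*(q - 3)*(q + 4)^2*(q - 5)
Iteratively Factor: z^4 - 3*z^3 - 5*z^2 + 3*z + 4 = (z + 1)*(z^3 - 4*z^2 - z + 4) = (z - 4)*(z + 1)*(z^2 - 1) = (z - 4)*(z - 1)*(z + 1)*(z + 1)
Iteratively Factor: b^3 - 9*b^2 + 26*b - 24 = (b - 2)*(b^2 - 7*b + 12) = (b - 4)*(b - 2)*(b - 3)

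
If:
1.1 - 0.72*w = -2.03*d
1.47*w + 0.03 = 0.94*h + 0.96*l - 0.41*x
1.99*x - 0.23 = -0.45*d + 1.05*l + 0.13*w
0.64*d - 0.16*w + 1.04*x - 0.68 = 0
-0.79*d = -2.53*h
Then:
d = -0.35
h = -0.11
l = 1.37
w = 0.54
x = 0.95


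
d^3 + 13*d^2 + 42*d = d*(d + 6)*(d + 7)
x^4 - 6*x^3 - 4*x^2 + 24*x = x*(x - 6)*(x - 2)*(x + 2)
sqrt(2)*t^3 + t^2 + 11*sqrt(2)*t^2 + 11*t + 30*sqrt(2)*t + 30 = (t + 5)*(t + 6)*(sqrt(2)*t + 1)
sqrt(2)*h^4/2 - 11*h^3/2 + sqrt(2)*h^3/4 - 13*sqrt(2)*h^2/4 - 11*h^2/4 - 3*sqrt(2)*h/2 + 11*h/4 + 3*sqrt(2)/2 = (h/2 + 1/2)*(h - 1/2)*(h - 6*sqrt(2))*(sqrt(2)*h + 1)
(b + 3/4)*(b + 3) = b^2 + 15*b/4 + 9/4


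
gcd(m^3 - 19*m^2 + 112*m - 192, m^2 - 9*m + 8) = m - 8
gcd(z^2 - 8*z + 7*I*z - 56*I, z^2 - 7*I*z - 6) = 1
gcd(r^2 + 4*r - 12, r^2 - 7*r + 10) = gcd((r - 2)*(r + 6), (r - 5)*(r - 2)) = r - 2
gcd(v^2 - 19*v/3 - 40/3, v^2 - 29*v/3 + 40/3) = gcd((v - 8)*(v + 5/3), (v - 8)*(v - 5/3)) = v - 8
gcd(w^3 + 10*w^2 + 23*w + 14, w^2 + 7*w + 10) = w + 2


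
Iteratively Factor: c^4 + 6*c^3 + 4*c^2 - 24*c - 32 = (c - 2)*(c^3 + 8*c^2 + 20*c + 16) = (c - 2)*(c + 4)*(c^2 + 4*c + 4) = (c - 2)*(c + 2)*(c + 4)*(c + 2)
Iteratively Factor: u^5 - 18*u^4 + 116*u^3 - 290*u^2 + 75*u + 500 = (u - 5)*(u^4 - 13*u^3 + 51*u^2 - 35*u - 100) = (u - 5)*(u - 4)*(u^3 - 9*u^2 + 15*u + 25) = (u - 5)*(u - 4)*(u + 1)*(u^2 - 10*u + 25) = (u - 5)^2*(u - 4)*(u + 1)*(u - 5)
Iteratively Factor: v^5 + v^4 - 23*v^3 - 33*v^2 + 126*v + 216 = (v + 3)*(v^4 - 2*v^3 - 17*v^2 + 18*v + 72) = (v + 3)^2*(v^3 - 5*v^2 - 2*v + 24) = (v - 3)*(v + 3)^2*(v^2 - 2*v - 8) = (v - 3)*(v + 2)*(v + 3)^2*(v - 4)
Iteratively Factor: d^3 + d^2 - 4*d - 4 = (d + 1)*(d^2 - 4) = (d - 2)*(d + 1)*(d + 2)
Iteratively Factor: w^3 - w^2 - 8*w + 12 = (w - 2)*(w^2 + w - 6) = (w - 2)*(w + 3)*(w - 2)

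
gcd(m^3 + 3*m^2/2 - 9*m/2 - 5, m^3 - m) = m + 1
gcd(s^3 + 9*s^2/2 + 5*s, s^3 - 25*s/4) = s^2 + 5*s/2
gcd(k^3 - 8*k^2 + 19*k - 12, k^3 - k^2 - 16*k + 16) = k^2 - 5*k + 4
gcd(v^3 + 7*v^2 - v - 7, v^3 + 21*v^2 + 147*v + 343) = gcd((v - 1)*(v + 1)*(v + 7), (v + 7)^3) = v + 7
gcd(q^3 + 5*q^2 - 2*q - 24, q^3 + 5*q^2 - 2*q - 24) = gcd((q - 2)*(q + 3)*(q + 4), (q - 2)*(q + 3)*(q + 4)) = q^3 + 5*q^2 - 2*q - 24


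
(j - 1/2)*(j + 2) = j^2 + 3*j/2 - 1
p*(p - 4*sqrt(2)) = p^2 - 4*sqrt(2)*p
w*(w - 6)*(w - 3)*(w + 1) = w^4 - 8*w^3 + 9*w^2 + 18*w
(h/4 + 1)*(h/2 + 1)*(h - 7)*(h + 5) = h^4/8 + h^3/2 - 39*h^2/8 - 113*h/4 - 35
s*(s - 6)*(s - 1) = s^3 - 7*s^2 + 6*s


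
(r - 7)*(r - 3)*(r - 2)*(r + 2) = r^4 - 10*r^3 + 17*r^2 + 40*r - 84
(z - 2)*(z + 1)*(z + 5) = z^3 + 4*z^2 - 7*z - 10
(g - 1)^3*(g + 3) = g^4 - 6*g^2 + 8*g - 3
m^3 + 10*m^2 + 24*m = m*(m + 4)*(m + 6)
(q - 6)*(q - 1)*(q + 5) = q^3 - 2*q^2 - 29*q + 30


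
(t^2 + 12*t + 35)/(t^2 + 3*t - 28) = (t + 5)/(t - 4)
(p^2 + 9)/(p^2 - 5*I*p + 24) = (p - 3*I)/(p - 8*I)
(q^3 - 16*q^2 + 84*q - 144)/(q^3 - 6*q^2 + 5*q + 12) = (q^2 - 12*q + 36)/(q^2 - 2*q - 3)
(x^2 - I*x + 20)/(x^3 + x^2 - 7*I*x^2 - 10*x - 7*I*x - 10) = (x + 4*I)/(x^2 + x*(1 - 2*I) - 2*I)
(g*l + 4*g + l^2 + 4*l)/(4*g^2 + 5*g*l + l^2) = (l + 4)/(4*g + l)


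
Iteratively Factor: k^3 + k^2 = (k)*(k^2 + k) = k^2*(k + 1)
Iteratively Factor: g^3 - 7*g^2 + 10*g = (g)*(g^2 - 7*g + 10) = g*(g - 5)*(g - 2)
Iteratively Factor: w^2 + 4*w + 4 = (w + 2)*(w + 2)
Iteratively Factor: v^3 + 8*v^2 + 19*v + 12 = (v + 3)*(v^2 + 5*v + 4) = (v + 1)*(v + 3)*(v + 4)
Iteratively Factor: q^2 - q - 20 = (q - 5)*(q + 4)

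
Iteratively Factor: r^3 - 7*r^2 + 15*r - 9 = (r - 1)*(r^2 - 6*r + 9) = (r - 3)*(r - 1)*(r - 3)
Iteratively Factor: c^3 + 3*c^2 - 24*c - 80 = (c + 4)*(c^2 - c - 20) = (c + 4)^2*(c - 5)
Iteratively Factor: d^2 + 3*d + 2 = (d + 2)*(d + 1)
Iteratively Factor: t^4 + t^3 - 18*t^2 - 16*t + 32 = (t + 4)*(t^3 - 3*t^2 - 6*t + 8) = (t - 1)*(t + 4)*(t^2 - 2*t - 8) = (t - 1)*(t + 2)*(t + 4)*(t - 4)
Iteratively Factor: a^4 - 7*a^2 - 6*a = (a + 1)*(a^3 - a^2 - 6*a) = a*(a + 1)*(a^2 - a - 6) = a*(a + 1)*(a + 2)*(a - 3)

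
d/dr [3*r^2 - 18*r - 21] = 6*r - 18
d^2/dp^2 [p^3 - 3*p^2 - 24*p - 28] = 6*p - 6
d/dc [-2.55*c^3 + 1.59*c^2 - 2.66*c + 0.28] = -7.65*c^2 + 3.18*c - 2.66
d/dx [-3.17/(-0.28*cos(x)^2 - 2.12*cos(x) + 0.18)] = (1.7752*cos(x) + 6.7204)*sin(x)/(0.28*cos(x)^2 + 2.12*cos(x) - 0.18)^2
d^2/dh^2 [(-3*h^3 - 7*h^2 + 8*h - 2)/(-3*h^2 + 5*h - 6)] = 4*(27*h^3 - 297*h^2 + 333*h + 13)/(27*h^6 - 135*h^5 + 387*h^4 - 665*h^3 + 774*h^2 - 540*h + 216)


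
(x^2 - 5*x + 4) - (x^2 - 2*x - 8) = 12 - 3*x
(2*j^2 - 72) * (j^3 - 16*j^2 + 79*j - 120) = 2*j^5 - 32*j^4 + 86*j^3 + 912*j^2 - 5688*j + 8640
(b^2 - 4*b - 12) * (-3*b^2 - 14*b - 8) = -3*b^4 - 2*b^3 + 84*b^2 + 200*b + 96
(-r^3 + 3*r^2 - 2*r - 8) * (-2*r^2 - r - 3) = 2*r^5 - 5*r^4 + 4*r^3 + 9*r^2 + 14*r + 24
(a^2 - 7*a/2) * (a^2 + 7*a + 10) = a^4 + 7*a^3/2 - 29*a^2/2 - 35*a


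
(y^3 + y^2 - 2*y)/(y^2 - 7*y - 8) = y*(-y^2 - y + 2)/(-y^2 + 7*y + 8)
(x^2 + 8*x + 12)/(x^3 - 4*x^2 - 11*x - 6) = (x^2 + 8*x + 12)/(x^3 - 4*x^2 - 11*x - 6)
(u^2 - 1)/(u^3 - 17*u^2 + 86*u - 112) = (u^2 - 1)/(u^3 - 17*u^2 + 86*u - 112)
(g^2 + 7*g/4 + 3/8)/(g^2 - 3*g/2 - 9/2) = (g + 1/4)/(g - 3)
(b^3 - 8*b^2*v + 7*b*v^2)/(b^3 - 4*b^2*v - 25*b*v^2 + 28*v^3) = b/(b + 4*v)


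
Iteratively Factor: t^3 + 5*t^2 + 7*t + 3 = (t + 1)*(t^2 + 4*t + 3) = (t + 1)^2*(t + 3)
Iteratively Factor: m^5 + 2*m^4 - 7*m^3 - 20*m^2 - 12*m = (m + 2)*(m^4 - 7*m^2 - 6*m) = (m + 1)*(m + 2)*(m^3 - m^2 - 6*m) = m*(m + 1)*(m + 2)*(m^2 - m - 6) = m*(m - 3)*(m + 1)*(m + 2)*(m + 2)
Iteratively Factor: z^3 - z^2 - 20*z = (z + 4)*(z^2 - 5*z) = z*(z + 4)*(z - 5)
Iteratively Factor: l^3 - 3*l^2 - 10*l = (l)*(l^2 - 3*l - 10) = l*(l - 5)*(l + 2)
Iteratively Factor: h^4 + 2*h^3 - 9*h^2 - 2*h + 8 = (h + 4)*(h^3 - 2*h^2 - h + 2) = (h - 1)*(h + 4)*(h^2 - h - 2) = (h - 2)*(h - 1)*(h + 4)*(h + 1)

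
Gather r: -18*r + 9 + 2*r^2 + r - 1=2*r^2 - 17*r + 8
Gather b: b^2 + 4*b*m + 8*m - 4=b^2 + 4*b*m + 8*m - 4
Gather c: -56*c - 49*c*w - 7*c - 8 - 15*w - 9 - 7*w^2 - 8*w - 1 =c*(-49*w - 63) - 7*w^2 - 23*w - 18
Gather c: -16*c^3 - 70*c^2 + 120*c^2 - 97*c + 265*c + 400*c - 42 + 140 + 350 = -16*c^3 + 50*c^2 + 568*c + 448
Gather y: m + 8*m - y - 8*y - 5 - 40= 9*m - 9*y - 45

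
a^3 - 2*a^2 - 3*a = a*(a - 3)*(a + 1)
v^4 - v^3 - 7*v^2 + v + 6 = (v - 3)*(v - 1)*(v + 1)*(v + 2)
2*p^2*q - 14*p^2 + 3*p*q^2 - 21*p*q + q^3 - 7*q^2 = (p + q)*(2*p + q)*(q - 7)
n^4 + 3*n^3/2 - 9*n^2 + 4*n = n*(n - 2)*(n - 1/2)*(n + 4)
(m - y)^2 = m^2 - 2*m*y + y^2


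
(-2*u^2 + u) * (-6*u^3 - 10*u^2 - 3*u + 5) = 12*u^5 + 14*u^4 - 4*u^3 - 13*u^2 + 5*u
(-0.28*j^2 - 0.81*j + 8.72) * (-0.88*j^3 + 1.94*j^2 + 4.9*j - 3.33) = 0.2464*j^5 + 0.1696*j^4 - 10.617*j^3 + 13.8802*j^2 + 45.4253*j - 29.0376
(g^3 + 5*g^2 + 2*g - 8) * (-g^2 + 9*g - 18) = -g^5 + 4*g^4 + 25*g^3 - 64*g^2 - 108*g + 144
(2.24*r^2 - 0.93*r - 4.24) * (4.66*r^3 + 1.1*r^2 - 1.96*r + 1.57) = 10.4384*r^5 - 1.8698*r^4 - 25.1718*r^3 + 0.6756*r^2 + 6.8503*r - 6.6568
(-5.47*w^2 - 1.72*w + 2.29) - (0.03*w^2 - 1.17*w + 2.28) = -5.5*w^2 - 0.55*w + 0.0100000000000002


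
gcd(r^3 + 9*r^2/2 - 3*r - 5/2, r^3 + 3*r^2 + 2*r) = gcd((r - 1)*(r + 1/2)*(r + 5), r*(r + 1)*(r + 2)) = 1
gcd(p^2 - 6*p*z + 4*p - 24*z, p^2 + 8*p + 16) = p + 4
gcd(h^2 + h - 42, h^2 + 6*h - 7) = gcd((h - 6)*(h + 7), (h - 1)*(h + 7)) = h + 7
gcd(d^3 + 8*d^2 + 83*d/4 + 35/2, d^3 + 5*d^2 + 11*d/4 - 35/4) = d^2 + 6*d + 35/4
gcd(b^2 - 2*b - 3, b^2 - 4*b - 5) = b + 1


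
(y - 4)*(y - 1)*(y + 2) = y^3 - 3*y^2 - 6*y + 8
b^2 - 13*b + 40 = (b - 8)*(b - 5)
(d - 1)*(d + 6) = d^2 + 5*d - 6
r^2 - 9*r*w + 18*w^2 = (r - 6*w)*(r - 3*w)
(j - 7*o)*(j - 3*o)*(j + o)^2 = j^4 - 8*j^3*o + 2*j^2*o^2 + 32*j*o^3 + 21*o^4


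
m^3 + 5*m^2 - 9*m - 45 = (m - 3)*(m + 3)*(m + 5)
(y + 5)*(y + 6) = y^2 + 11*y + 30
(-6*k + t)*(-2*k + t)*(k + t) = 12*k^3 + 4*k^2*t - 7*k*t^2 + t^3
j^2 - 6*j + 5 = (j - 5)*(j - 1)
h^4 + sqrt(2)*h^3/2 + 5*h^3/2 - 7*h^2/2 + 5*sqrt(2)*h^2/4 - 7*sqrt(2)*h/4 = h*(h - 1)*(h + 7/2)*(h + sqrt(2)/2)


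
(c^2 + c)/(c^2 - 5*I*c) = (c + 1)/(c - 5*I)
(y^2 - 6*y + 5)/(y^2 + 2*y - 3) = (y - 5)/(y + 3)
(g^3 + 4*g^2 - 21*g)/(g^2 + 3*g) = (g^2 + 4*g - 21)/(g + 3)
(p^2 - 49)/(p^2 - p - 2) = (49 - p^2)/(-p^2 + p + 2)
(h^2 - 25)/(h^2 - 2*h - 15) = (h + 5)/(h + 3)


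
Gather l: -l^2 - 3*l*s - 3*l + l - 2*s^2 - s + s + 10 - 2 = -l^2 + l*(-3*s - 2) - 2*s^2 + 8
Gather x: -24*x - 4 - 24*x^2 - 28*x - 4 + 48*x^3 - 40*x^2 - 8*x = 48*x^3 - 64*x^2 - 60*x - 8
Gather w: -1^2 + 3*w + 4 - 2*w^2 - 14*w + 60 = -2*w^2 - 11*w + 63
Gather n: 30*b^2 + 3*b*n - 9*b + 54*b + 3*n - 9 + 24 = 30*b^2 + 45*b + n*(3*b + 3) + 15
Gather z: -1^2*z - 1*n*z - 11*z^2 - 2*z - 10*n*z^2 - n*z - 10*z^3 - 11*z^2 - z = -10*z^3 + z^2*(-10*n - 22) + z*(-2*n - 4)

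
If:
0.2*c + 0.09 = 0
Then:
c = -0.45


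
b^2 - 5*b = b*(b - 5)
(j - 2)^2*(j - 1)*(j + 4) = j^4 - j^3 - 12*j^2 + 28*j - 16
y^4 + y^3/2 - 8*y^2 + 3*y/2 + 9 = (y - 2)*(y - 3/2)*(y + 1)*(y + 3)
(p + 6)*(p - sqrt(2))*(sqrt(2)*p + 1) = sqrt(2)*p^3 - p^2 + 6*sqrt(2)*p^2 - 6*p - sqrt(2)*p - 6*sqrt(2)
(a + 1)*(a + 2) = a^2 + 3*a + 2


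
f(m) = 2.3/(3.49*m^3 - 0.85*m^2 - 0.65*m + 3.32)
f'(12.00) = -0.00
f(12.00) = 0.00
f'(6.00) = -0.00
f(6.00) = 0.00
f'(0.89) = -0.69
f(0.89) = 0.51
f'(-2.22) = -0.09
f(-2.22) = -0.06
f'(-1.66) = -0.37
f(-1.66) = -0.17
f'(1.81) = -0.17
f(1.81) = 0.11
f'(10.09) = -0.00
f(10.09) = 0.00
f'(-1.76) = -0.27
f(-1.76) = -0.13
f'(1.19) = -0.54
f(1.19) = 0.32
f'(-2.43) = -0.06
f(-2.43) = -0.05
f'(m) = 2.3*(-10.47*m^2 + 1.7*m + 0.65)/(3.49*m^3 - 0.85*m^2 - 0.65*m + 3.32)^2 = (-24.081*m^2 + 3.91*m + 1.495)/(3.49*m^3 - 0.85*m^2 - 0.65*m + 3.32)^2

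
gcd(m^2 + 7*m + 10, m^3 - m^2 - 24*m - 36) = m + 2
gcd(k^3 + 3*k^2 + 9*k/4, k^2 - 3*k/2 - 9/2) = k + 3/2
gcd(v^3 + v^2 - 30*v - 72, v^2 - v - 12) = v + 3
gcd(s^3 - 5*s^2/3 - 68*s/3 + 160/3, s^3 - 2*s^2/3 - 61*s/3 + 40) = s^2 + 7*s/3 - 40/3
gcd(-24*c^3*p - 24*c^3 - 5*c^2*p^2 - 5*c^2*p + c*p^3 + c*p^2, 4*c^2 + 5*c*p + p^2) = 1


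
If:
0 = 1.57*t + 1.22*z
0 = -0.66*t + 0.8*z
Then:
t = 0.00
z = 0.00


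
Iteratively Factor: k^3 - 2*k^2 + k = (k - 1)*(k^2 - k) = (k - 1)^2*(k)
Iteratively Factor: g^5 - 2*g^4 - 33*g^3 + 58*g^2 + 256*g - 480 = (g + 4)*(g^4 - 6*g^3 - 9*g^2 + 94*g - 120) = (g + 4)^2*(g^3 - 10*g^2 + 31*g - 30) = (g - 5)*(g + 4)^2*(g^2 - 5*g + 6) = (g - 5)*(g - 3)*(g + 4)^2*(g - 2)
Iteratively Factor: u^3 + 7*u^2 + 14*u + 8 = (u + 2)*(u^2 + 5*u + 4) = (u + 1)*(u + 2)*(u + 4)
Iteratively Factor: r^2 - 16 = (r + 4)*(r - 4)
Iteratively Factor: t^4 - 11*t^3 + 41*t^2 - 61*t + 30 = (t - 2)*(t^3 - 9*t^2 + 23*t - 15) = (t - 5)*(t - 2)*(t^2 - 4*t + 3) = (t - 5)*(t - 2)*(t - 1)*(t - 3)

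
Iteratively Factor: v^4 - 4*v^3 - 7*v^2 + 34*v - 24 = (v - 4)*(v^3 - 7*v + 6) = (v - 4)*(v + 3)*(v^2 - 3*v + 2) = (v - 4)*(v - 2)*(v + 3)*(v - 1)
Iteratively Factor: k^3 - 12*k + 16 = (k - 2)*(k^2 + 2*k - 8) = (k - 2)*(k + 4)*(k - 2)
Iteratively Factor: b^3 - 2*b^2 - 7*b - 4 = (b - 4)*(b^2 + 2*b + 1) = (b - 4)*(b + 1)*(b + 1)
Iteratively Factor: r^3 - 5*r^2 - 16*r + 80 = (r - 5)*(r^2 - 16) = (r - 5)*(r + 4)*(r - 4)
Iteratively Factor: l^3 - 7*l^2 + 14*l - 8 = (l - 4)*(l^2 - 3*l + 2) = (l - 4)*(l - 1)*(l - 2)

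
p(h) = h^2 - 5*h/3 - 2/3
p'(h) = 2*h - 5/3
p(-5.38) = 37.24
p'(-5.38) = -12.43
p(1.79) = -0.45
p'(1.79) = 1.91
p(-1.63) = 4.71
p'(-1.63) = -4.93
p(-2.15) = 7.54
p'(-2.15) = -5.97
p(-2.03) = 6.84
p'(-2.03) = -5.73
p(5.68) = 22.13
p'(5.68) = 9.69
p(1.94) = -0.14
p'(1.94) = 2.21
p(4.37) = 11.15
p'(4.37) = 7.07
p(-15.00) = 249.33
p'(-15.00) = -31.67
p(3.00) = 3.33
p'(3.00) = 4.33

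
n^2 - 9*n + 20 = (n - 5)*(n - 4)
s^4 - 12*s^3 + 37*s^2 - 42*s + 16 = (s - 8)*(s - 2)*(s - 1)^2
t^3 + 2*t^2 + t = t*(t + 1)^2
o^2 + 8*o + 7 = (o + 1)*(o + 7)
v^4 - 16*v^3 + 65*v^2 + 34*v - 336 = (v - 8)*(v - 7)*(v - 3)*(v + 2)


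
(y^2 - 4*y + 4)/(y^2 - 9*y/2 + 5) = 2*(y - 2)/(2*y - 5)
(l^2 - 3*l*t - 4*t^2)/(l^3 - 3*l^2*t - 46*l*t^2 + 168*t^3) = (-l - t)/(-l^2 - l*t + 42*t^2)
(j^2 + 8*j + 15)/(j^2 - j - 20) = (j^2 + 8*j + 15)/(j^2 - j - 20)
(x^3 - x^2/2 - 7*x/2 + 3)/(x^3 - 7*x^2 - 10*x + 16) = (x - 3/2)/(x - 8)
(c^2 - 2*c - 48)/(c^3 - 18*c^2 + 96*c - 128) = (c + 6)/(c^2 - 10*c + 16)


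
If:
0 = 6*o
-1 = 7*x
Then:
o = 0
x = -1/7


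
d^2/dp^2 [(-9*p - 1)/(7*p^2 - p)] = 2*(-441*p^3 - 147*p^2 + 21*p - 1)/(p^3*(343*p^3 - 147*p^2 + 21*p - 1))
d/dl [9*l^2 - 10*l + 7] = 18*l - 10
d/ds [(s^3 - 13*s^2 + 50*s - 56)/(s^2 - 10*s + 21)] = (s^2 - 6*s + 10)/(s^2 - 6*s + 9)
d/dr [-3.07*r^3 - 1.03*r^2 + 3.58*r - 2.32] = -9.21*r^2 - 2.06*r + 3.58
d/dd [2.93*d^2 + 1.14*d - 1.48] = 5.86*d + 1.14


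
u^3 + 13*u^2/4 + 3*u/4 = u*(u + 1/4)*(u + 3)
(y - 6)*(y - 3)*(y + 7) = y^3 - 2*y^2 - 45*y + 126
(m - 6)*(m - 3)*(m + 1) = m^3 - 8*m^2 + 9*m + 18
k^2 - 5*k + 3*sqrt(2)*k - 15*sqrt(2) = (k - 5)*(k + 3*sqrt(2))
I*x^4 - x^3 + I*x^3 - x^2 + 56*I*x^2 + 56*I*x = x*(x - 7*I)*(x + 8*I)*(I*x + I)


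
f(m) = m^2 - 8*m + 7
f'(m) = 2*m - 8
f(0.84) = 0.99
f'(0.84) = -6.32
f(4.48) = -8.77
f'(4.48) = 0.96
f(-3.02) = 40.28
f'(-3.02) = -14.04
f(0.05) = 6.60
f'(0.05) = -7.90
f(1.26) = -1.49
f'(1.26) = -5.48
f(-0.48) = 11.07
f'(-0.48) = -8.96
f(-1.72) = 23.72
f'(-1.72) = -11.44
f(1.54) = -2.95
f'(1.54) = -4.92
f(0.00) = 7.00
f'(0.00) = -8.00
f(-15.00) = 352.00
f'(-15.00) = -38.00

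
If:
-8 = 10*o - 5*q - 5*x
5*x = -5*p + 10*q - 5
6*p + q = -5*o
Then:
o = 19*x/31 - 74/155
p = 9/31 - 17*x/31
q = 7*x/31 + 20/31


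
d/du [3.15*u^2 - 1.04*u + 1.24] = 6.3*u - 1.04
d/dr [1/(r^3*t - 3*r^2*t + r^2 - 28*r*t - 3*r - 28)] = (-3*r^2*t + 6*r*t - 2*r + 28*t + 3)/(-r^3*t + 3*r^2*t - r^2 + 28*r*t + 3*r + 28)^2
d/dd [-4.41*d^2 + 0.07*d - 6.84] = 0.07 - 8.82*d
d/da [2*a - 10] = 2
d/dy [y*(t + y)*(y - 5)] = y*(t + y) + y*(y - 5) + (t + y)*(y - 5)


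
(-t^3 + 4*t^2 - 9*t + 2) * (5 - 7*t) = 7*t^4 - 33*t^3 + 83*t^2 - 59*t + 10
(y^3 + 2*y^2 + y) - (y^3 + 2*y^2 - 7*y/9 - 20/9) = 16*y/9 + 20/9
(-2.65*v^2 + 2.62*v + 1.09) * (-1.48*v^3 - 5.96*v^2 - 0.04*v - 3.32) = 3.922*v^5 + 11.9164*v^4 - 17.1224*v^3 + 2.1968*v^2 - 8.742*v - 3.6188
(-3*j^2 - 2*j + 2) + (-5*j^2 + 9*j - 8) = -8*j^2 + 7*j - 6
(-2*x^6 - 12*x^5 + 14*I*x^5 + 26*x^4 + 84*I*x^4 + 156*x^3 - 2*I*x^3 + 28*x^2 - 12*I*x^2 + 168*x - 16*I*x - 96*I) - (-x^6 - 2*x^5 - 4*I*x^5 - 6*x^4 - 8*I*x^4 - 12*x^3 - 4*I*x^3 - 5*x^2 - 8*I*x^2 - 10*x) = -x^6 - 10*x^5 + 18*I*x^5 + 32*x^4 + 92*I*x^4 + 168*x^3 + 2*I*x^3 + 33*x^2 - 4*I*x^2 + 178*x - 16*I*x - 96*I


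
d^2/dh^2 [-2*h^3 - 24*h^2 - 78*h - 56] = -12*h - 48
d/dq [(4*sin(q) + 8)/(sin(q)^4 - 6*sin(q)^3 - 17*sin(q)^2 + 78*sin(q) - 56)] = 4*(-3*sin(q)^4 + 4*sin(q)^3 + 53*sin(q)^2 + 68*sin(q) - 212)*cos(q)/((sin(q) - 7)^2*(sin(q) - 2)^2*(sin(q) - 1)^2*(sin(q) + 4)^2)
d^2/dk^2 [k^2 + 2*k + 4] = 2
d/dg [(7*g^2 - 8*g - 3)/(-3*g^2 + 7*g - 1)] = (25*g^2 - 32*g + 29)/(9*g^4 - 42*g^3 + 55*g^2 - 14*g + 1)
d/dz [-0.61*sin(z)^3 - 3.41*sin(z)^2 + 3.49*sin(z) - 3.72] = (-1.83*sin(z)^2 - 6.82*sin(z) + 3.49)*cos(z)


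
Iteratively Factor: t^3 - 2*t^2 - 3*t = (t)*(t^2 - 2*t - 3) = t*(t + 1)*(t - 3)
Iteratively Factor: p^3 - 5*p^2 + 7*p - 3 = (p - 1)*(p^2 - 4*p + 3) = (p - 3)*(p - 1)*(p - 1)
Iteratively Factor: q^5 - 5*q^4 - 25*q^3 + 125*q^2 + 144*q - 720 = (q + 4)*(q^4 - 9*q^3 + 11*q^2 + 81*q - 180) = (q - 5)*(q + 4)*(q^3 - 4*q^2 - 9*q + 36) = (q - 5)*(q - 4)*(q + 4)*(q^2 - 9) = (q - 5)*(q - 4)*(q + 3)*(q + 4)*(q - 3)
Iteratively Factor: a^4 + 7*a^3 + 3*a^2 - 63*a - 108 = (a - 3)*(a^3 + 10*a^2 + 33*a + 36) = (a - 3)*(a + 3)*(a^2 + 7*a + 12) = (a - 3)*(a + 3)*(a + 4)*(a + 3)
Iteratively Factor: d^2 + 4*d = (d + 4)*(d)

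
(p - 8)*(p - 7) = p^2 - 15*p + 56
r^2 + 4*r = r*(r + 4)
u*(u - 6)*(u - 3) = u^3 - 9*u^2 + 18*u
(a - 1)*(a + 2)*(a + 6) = a^3 + 7*a^2 + 4*a - 12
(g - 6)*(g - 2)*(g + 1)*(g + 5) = g^4 - 2*g^3 - 31*g^2 + 32*g + 60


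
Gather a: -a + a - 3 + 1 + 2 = 0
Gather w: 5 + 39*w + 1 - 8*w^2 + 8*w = -8*w^2 + 47*w + 6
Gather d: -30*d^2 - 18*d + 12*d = -30*d^2 - 6*d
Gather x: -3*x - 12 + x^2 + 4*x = x^2 + x - 12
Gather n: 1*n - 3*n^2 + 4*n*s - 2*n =-3*n^2 + n*(4*s - 1)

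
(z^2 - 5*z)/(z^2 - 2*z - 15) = z/(z + 3)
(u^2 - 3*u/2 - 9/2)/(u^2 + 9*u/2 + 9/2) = (u - 3)/(u + 3)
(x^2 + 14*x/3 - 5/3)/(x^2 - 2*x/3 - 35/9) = 3*(-3*x^2 - 14*x + 5)/(-9*x^2 + 6*x + 35)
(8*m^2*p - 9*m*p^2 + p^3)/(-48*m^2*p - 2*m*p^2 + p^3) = (-m + p)/(6*m + p)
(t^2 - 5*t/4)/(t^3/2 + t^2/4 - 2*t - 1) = t*(4*t - 5)/(2*t^3 + t^2 - 8*t - 4)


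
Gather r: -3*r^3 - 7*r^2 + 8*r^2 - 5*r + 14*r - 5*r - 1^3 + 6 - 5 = -3*r^3 + r^2 + 4*r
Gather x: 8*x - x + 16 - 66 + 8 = 7*x - 42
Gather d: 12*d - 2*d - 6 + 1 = 10*d - 5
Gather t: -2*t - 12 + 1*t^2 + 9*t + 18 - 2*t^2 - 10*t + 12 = -t^2 - 3*t + 18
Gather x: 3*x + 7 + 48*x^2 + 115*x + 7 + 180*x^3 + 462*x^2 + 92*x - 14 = 180*x^3 + 510*x^2 + 210*x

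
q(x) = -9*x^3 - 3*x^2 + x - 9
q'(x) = -27*x^2 - 6*x + 1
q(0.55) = -10.85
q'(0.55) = -10.47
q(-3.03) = 210.79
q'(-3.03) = -228.70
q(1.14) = -25.09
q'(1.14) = -40.93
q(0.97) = -19.07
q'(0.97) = -30.22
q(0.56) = -10.96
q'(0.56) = -10.83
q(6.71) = -2856.37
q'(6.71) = -1254.91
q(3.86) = -567.45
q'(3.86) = -424.45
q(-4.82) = 924.30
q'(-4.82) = -597.35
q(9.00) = -6804.00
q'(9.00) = -2240.00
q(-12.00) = 15099.00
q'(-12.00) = -3815.00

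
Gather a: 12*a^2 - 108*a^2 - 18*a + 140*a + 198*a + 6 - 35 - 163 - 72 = -96*a^2 + 320*a - 264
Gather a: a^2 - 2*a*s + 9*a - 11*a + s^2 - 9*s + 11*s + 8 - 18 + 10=a^2 + a*(-2*s - 2) + s^2 + 2*s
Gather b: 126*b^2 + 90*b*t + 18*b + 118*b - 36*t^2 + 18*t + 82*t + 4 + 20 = 126*b^2 + b*(90*t + 136) - 36*t^2 + 100*t + 24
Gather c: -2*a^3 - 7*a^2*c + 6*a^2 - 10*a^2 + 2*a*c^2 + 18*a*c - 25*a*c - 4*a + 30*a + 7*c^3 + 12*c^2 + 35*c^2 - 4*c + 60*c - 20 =-2*a^3 - 4*a^2 + 26*a + 7*c^3 + c^2*(2*a + 47) + c*(-7*a^2 - 7*a + 56) - 20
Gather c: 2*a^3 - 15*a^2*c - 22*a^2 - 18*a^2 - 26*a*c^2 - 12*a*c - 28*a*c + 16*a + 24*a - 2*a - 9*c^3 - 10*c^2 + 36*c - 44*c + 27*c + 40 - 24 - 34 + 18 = 2*a^3 - 40*a^2 + 38*a - 9*c^3 + c^2*(-26*a - 10) + c*(-15*a^2 - 40*a + 19)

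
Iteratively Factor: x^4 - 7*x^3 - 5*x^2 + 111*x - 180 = (x + 4)*(x^3 - 11*x^2 + 39*x - 45) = (x - 5)*(x + 4)*(x^2 - 6*x + 9) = (x - 5)*(x - 3)*(x + 4)*(x - 3)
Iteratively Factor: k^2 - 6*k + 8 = (k - 2)*(k - 4)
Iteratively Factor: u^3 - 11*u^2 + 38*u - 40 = (u - 4)*(u^2 - 7*u + 10) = (u - 4)*(u - 2)*(u - 5)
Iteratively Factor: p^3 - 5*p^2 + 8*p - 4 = (p - 2)*(p^2 - 3*p + 2) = (p - 2)*(p - 1)*(p - 2)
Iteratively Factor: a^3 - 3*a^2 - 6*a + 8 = (a - 4)*(a^2 + a - 2) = (a - 4)*(a - 1)*(a + 2)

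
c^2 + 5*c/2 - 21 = (c - 7/2)*(c + 6)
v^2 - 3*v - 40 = (v - 8)*(v + 5)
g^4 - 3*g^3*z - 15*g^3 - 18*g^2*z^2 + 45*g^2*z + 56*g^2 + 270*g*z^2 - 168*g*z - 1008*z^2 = (g - 8)*(g - 7)*(g - 6*z)*(g + 3*z)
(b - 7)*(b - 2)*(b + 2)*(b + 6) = b^4 - b^3 - 46*b^2 + 4*b + 168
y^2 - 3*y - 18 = (y - 6)*(y + 3)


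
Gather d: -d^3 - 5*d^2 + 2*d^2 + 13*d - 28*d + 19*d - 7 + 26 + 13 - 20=-d^3 - 3*d^2 + 4*d + 12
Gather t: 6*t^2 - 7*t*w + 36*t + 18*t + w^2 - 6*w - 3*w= 6*t^2 + t*(54 - 7*w) + w^2 - 9*w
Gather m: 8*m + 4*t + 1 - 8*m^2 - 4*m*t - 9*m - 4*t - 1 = -8*m^2 + m*(-4*t - 1)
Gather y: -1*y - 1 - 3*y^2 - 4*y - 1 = -3*y^2 - 5*y - 2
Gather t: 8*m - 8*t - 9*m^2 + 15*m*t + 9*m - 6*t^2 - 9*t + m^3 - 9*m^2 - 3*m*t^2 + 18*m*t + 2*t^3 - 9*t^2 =m^3 - 18*m^2 + 17*m + 2*t^3 + t^2*(-3*m - 15) + t*(33*m - 17)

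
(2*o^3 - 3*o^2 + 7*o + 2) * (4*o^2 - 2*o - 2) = 8*o^5 - 16*o^4 + 30*o^3 - 18*o - 4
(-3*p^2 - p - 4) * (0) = 0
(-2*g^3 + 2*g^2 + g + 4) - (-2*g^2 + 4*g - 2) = -2*g^3 + 4*g^2 - 3*g + 6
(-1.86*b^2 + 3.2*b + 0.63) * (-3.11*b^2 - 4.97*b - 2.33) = 5.7846*b^4 - 0.707800000000001*b^3 - 13.5295*b^2 - 10.5871*b - 1.4679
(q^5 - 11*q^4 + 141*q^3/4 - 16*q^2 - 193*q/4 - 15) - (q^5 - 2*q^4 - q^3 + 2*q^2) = -9*q^4 + 145*q^3/4 - 18*q^2 - 193*q/4 - 15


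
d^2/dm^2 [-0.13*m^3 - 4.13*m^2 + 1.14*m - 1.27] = -0.78*m - 8.26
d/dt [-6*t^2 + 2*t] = 2 - 12*t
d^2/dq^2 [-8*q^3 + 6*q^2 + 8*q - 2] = 12 - 48*q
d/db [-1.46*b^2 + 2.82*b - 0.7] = 2.82 - 2.92*b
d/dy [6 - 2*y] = -2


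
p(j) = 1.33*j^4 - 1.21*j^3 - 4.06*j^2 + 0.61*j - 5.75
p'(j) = 5.32*j^3 - 3.63*j^2 - 8.12*j + 0.61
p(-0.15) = -5.93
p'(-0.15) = 1.73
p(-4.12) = 390.65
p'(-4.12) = -399.60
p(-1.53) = -4.57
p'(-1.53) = -14.52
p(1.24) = -10.40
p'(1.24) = -4.90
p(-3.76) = 264.71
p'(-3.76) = -302.98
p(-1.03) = -7.87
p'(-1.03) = -0.69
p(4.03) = 202.38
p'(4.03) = 257.13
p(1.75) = -11.13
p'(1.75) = 3.80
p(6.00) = 1314.07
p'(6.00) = 970.33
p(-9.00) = 9268.12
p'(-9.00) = -4098.62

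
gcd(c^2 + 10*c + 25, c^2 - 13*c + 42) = 1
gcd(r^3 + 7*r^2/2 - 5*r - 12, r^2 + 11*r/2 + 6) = r^2 + 11*r/2 + 6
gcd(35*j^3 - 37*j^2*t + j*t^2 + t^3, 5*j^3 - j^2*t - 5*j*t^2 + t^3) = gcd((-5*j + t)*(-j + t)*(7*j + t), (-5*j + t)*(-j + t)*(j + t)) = 5*j^2 - 6*j*t + t^2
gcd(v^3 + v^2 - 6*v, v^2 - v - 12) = v + 3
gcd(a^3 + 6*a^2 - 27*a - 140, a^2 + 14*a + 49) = a + 7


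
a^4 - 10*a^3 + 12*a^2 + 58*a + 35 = (a - 7)*(a - 5)*(a + 1)^2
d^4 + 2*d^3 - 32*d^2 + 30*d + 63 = (d - 3)^2*(d + 1)*(d + 7)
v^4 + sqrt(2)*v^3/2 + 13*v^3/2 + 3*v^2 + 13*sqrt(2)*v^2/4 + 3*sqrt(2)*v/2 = v*(v + 1/2)*(v + 6)*(v + sqrt(2)/2)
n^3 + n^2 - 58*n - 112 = (n - 8)*(n + 2)*(n + 7)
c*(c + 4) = c^2 + 4*c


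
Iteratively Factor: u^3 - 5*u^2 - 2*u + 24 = (u - 4)*(u^2 - u - 6) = (u - 4)*(u + 2)*(u - 3)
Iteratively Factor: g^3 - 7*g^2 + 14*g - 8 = (g - 1)*(g^2 - 6*g + 8) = (g - 4)*(g - 1)*(g - 2)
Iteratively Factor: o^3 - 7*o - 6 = (o - 3)*(o^2 + 3*o + 2) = (o - 3)*(o + 2)*(o + 1)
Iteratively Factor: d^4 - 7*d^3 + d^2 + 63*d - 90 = (d - 3)*(d^3 - 4*d^2 - 11*d + 30) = (d - 5)*(d - 3)*(d^2 + d - 6) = (d - 5)*(d - 3)*(d - 2)*(d + 3)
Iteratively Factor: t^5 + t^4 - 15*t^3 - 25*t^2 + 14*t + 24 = (t + 3)*(t^4 - 2*t^3 - 9*t^2 + 2*t + 8) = (t + 2)*(t + 3)*(t^3 - 4*t^2 - t + 4) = (t + 1)*(t + 2)*(t + 3)*(t^2 - 5*t + 4) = (t - 1)*(t + 1)*(t + 2)*(t + 3)*(t - 4)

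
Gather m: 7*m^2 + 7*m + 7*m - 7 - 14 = 7*m^2 + 14*m - 21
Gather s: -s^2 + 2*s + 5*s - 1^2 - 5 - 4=-s^2 + 7*s - 10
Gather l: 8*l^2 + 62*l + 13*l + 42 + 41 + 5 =8*l^2 + 75*l + 88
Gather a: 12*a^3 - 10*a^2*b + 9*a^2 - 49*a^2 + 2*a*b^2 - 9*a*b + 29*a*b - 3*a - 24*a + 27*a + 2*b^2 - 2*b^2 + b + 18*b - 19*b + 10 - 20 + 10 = 12*a^3 + a^2*(-10*b - 40) + a*(2*b^2 + 20*b)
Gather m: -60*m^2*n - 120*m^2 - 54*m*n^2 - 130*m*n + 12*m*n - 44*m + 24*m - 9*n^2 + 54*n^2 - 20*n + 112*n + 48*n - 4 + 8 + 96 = m^2*(-60*n - 120) + m*(-54*n^2 - 118*n - 20) + 45*n^2 + 140*n + 100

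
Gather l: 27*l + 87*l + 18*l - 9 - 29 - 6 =132*l - 44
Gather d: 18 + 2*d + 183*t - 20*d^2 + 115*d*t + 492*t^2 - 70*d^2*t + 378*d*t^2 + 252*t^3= d^2*(-70*t - 20) + d*(378*t^2 + 115*t + 2) + 252*t^3 + 492*t^2 + 183*t + 18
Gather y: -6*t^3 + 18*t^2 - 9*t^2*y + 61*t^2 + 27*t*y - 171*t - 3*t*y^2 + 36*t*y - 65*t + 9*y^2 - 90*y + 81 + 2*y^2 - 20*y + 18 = -6*t^3 + 79*t^2 - 236*t + y^2*(11 - 3*t) + y*(-9*t^2 + 63*t - 110) + 99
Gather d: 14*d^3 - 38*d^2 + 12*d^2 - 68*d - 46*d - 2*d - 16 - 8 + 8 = 14*d^3 - 26*d^2 - 116*d - 16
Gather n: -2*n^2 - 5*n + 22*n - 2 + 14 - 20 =-2*n^2 + 17*n - 8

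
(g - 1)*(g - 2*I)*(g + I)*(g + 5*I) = g^4 - g^3 + 4*I*g^3 + 7*g^2 - 4*I*g^2 - 7*g + 10*I*g - 10*I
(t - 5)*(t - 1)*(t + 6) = t^3 - 31*t + 30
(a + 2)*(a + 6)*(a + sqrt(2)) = a^3 + sqrt(2)*a^2 + 8*a^2 + 8*sqrt(2)*a + 12*a + 12*sqrt(2)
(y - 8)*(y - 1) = y^2 - 9*y + 8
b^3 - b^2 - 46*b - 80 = (b - 8)*(b + 2)*(b + 5)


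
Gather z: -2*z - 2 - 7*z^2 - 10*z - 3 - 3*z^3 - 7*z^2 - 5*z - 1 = -3*z^3 - 14*z^2 - 17*z - 6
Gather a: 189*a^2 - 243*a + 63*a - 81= 189*a^2 - 180*a - 81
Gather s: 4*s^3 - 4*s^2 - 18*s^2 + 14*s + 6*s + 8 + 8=4*s^3 - 22*s^2 + 20*s + 16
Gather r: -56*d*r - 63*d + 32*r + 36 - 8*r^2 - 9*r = -63*d - 8*r^2 + r*(23 - 56*d) + 36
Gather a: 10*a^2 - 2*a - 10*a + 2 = 10*a^2 - 12*a + 2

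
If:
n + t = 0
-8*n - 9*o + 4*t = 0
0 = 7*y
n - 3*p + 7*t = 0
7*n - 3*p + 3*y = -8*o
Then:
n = 0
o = 0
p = 0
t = 0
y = 0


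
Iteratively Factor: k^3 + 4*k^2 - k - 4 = (k - 1)*(k^2 + 5*k + 4) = (k - 1)*(k + 1)*(k + 4)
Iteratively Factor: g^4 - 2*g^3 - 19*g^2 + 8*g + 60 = (g + 3)*(g^3 - 5*g^2 - 4*g + 20) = (g - 2)*(g + 3)*(g^2 - 3*g - 10) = (g - 5)*(g - 2)*(g + 3)*(g + 2)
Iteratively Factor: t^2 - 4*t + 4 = (t - 2)*(t - 2)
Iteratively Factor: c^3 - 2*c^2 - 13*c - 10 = (c + 1)*(c^2 - 3*c - 10) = (c - 5)*(c + 1)*(c + 2)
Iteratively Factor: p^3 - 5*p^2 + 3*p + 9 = (p - 3)*(p^2 - 2*p - 3) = (p - 3)*(p + 1)*(p - 3)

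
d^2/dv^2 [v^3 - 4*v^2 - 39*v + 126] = 6*v - 8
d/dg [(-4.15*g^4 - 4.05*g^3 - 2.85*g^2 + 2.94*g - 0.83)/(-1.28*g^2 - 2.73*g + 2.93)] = (10.624*g^5 + 39.1725*g^4 - 26.525*g^3 - 24.0558*g^2 - 18.8258*g + 6.3483)/(1.6384*g^4 + 6.9888*g^3 - 0.0479000000000012*g^2 - 15.9978*g + 8.5849)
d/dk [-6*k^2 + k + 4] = 1 - 12*k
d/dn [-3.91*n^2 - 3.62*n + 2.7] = -7.82*n - 3.62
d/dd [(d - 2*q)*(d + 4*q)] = 2*d + 2*q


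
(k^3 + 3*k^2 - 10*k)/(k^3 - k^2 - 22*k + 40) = k/(k - 4)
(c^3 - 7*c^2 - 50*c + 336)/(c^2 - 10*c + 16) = (c^2 + c - 42)/(c - 2)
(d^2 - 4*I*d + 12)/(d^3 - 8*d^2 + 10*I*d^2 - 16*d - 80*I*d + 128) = (d - 6*I)/(d^2 + 8*d*(-1 + I) - 64*I)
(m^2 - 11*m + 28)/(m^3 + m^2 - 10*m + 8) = (m^2 - 11*m + 28)/(m^3 + m^2 - 10*m + 8)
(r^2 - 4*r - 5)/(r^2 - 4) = (r^2 - 4*r - 5)/(r^2 - 4)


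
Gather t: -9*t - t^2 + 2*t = -t^2 - 7*t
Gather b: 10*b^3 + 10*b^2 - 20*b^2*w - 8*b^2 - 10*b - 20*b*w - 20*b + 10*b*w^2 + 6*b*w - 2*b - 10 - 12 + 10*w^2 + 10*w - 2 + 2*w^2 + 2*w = 10*b^3 + b^2*(2 - 20*w) + b*(10*w^2 - 14*w - 32) + 12*w^2 + 12*w - 24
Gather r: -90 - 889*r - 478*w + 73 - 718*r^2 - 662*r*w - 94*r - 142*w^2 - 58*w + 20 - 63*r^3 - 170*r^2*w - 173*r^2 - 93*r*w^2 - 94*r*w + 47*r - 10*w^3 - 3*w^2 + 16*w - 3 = -63*r^3 + r^2*(-170*w - 891) + r*(-93*w^2 - 756*w - 936) - 10*w^3 - 145*w^2 - 520*w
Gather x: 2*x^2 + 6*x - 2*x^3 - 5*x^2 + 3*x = -2*x^3 - 3*x^2 + 9*x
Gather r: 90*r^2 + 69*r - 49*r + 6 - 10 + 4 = 90*r^2 + 20*r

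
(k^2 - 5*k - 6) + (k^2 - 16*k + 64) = 2*k^2 - 21*k + 58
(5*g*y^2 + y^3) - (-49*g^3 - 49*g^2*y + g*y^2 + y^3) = 49*g^3 + 49*g^2*y + 4*g*y^2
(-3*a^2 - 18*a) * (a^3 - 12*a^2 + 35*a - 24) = -3*a^5 + 18*a^4 + 111*a^3 - 558*a^2 + 432*a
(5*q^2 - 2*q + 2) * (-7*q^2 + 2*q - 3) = -35*q^4 + 24*q^3 - 33*q^2 + 10*q - 6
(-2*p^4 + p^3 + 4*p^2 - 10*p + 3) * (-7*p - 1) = 14*p^5 - 5*p^4 - 29*p^3 + 66*p^2 - 11*p - 3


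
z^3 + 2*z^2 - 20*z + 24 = (z - 2)^2*(z + 6)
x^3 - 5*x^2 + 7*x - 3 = (x - 3)*(x - 1)^2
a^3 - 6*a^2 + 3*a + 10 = (a - 5)*(a - 2)*(a + 1)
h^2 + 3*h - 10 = (h - 2)*(h + 5)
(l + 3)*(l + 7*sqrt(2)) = l^2 + 3*l + 7*sqrt(2)*l + 21*sqrt(2)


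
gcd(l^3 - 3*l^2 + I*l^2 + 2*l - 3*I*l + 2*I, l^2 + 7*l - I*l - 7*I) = 1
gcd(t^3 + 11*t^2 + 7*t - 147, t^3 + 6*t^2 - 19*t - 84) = t + 7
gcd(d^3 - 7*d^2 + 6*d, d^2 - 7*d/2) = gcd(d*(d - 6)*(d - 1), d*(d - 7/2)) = d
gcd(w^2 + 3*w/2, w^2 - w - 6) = 1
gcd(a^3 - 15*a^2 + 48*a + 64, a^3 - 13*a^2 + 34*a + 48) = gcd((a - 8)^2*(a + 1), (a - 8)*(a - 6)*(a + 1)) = a^2 - 7*a - 8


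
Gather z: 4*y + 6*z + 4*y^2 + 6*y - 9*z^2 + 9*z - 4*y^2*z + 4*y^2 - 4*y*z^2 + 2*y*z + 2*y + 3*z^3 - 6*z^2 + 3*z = 8*y^2 + 12*y + 3*z^3 + z^2*(-4*y - 15) + z*(-4*y^2 + 2*y + 18)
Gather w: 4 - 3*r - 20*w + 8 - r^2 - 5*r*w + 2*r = -r^2 - r + w*(-5*r - 20) + 12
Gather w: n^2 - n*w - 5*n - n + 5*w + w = n^2 - 6*n + w*(6 - n)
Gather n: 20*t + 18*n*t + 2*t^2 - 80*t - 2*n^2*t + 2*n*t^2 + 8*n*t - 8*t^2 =-2*n^2*t + n*(2*t^2 + 26*t) - 6*t^2 - 60*t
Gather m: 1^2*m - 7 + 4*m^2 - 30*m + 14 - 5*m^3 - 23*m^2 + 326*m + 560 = -5*m^3 - 19*m^2 + 297*m + 567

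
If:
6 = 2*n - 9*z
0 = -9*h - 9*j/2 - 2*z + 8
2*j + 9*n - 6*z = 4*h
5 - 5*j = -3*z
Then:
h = 275/358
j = 101/179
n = -48/179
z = -130/179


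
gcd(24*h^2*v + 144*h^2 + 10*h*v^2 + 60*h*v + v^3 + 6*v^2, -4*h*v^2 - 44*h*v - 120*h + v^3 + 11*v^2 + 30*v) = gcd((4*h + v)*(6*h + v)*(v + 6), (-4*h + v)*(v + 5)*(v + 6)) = v + 6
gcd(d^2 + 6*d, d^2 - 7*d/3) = d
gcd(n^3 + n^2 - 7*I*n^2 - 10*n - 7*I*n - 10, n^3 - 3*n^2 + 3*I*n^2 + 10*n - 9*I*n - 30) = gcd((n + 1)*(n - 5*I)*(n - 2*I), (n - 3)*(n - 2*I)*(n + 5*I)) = n - 2*I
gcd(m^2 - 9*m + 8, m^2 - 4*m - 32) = m - 8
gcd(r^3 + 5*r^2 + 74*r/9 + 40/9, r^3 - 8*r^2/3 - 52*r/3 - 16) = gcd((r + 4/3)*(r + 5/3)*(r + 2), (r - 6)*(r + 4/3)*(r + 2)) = r^2 + 10*r/3 + 8/3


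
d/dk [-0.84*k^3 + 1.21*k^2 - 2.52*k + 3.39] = -2.52*k^2 + 2.42*k - 2.52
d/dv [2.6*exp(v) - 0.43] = 2.6*exp(v)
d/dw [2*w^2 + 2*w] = 4*w + 2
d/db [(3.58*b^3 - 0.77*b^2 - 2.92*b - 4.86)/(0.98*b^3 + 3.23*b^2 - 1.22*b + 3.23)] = (12.318*b^4 - 3.012*b^3 + 59.3496*b^2 + 26.4214*b - 15.3608)/(0.9604*b^6 + 6.3308*b^5 + 8.0417*b^4 - 1.5504*b^3 + 22.3542*b^2 - 7.8812*b + 10.4329)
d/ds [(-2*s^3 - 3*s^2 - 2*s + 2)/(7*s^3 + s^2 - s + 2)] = (19*s^4 + 32*s^3 - 49*s^2 - 16*s - 2)/(49*s^6 + 14*s^5 - 13*s^4 + 26*s^3 + 5*s^2 - 4*s + 4)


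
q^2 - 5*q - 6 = (q - 6)*(q + 1)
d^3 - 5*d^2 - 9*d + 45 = (d - 5)*(d - 3)*(d + 3)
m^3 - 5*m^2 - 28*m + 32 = (m - 8)*(m - 1)*(m + 4)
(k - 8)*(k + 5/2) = k^2 - 11*k/2 - 20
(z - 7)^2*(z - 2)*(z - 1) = z^4 - 17*z^3 + 93*z^2 - 175*z + 98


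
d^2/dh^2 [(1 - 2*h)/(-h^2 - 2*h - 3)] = 2*(4*(h + 1)^2*(2*h - 1) - 3*(2*h + 1)*(h^2 + 2*h + 3))/(h^2 + 2*h + 3)^3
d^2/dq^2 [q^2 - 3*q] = 2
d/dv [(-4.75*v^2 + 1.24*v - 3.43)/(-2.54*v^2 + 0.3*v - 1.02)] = (1.7246*v^2 - 7.7344*v - 0.2358)/(6.4516*v^4 - 1.524*v^3 + 5.2716*v^2 - 0.612*v + 1.0404)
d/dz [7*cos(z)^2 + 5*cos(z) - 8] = -(14*cos(z) + 5)*sin(z)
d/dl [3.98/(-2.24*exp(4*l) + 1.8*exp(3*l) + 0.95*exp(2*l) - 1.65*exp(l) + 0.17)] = (35.6608*exp(3*l) - 21.492*exp(2*l) - 7.562*exp(l) + 6.567)*exp(l)/(-2.24*exp(4*l) + 1.8*exp(3*l) + 0.95*exp(2*l) - 1.65*exp(l) + 0.17)^2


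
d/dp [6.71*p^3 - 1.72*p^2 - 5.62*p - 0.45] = 20.13*p^2 - 3.44*p - 5.62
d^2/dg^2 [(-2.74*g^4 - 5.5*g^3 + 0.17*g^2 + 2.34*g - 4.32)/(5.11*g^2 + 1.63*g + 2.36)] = (-143.094308*g^6 - 136.933692*g^5 - 241.93926*g^4 + 54.1586539999998*g^3 - 999.199272*g^2 - 569.00904*g + 65.129968)/(133.432831*g^6 + 127.688169*g^5 + 225.603945*g^4 + 122.273635*g^3 + 104.19282*g^2 + 27.235344*g + 13.144256)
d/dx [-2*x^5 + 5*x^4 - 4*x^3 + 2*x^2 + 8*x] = -10*x^4 + 20*x^3 - 12*x^2 + 4*x + 8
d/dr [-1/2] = 0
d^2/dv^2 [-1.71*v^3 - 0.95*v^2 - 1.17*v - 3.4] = -10.26*v - 1.9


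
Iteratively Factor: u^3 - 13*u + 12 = (u + 4)*(u^2 - 4*u + 3) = (u - 3)*(u + 4)*(u - 1)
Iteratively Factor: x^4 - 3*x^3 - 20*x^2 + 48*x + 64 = (x + 1)*(x^3 - 4*x^2 - 16*x + 64) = (x - 4)*(x + 1)*(x^2 - 16) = (x - 4)^2*(x + 1)*(x + 4)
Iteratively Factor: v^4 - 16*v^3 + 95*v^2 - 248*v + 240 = (v - 4)*(v^3 - 12*v^2 + 47*v - 60) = (v - 4)^2*(v^2 - 8*v + 15) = (v - 5)*(v - 4)^2*(v - 3)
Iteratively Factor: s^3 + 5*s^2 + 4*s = (s)*(s^2 + 5*s + 4) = s*(s + 4)*(s + 1)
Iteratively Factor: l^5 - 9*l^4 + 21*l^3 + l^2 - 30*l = (l - 2)*(l^4 - 7*l^3 + 7*l^2 + 15*l) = (l - 2)*(l + 1)*(l^3 - 8*l^2 + 15*l) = (l - 3)*(l - 2)*(l + 1)*(l^2 - 5*l) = (l - 5)*(l - 3)*(l - 2)*(l + 1)*(l)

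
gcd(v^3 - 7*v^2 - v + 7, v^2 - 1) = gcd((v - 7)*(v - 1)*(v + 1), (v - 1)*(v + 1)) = v^2 - 1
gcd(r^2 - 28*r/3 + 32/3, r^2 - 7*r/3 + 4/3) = r - 4/3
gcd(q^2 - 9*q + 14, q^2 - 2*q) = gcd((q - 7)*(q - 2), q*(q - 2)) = q - 2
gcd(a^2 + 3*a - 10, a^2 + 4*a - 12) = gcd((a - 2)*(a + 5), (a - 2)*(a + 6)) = a - 2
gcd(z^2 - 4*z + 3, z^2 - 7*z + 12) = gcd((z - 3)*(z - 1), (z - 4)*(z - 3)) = z - 3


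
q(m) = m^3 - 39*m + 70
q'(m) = 3*m^2 - 39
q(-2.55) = 152.87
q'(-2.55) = -19.49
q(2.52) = -12.28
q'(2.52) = -19.95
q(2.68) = -15.27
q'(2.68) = -17.45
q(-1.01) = 108.36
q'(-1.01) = -35.94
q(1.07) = 29.50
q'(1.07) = -35.57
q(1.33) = 20.48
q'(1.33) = -33.69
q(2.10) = -2.64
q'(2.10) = -25.77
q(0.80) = 39.31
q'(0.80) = -37.08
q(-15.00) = -2720.00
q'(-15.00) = 636.00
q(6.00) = 52.00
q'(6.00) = 69.00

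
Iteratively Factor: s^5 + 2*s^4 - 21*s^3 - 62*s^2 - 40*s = (s - 5)*(s^4 + 7*s^3 + 14*s^2 + 8*s) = s*(s - 5)*(s^3 + 7*s^2 + 14*s + 8) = s*(s - 5)*(s + 2)*(s^2 + 5*s + 4) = s*(s - 5)*(s + 2)*(s + 4)*(s + 1)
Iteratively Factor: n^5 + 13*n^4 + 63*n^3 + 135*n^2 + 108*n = (n + 3)*(n^4 + 10*n^3 + 33*n^2 + 36*n) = (n + 3)^2*(n^3 + 7*n^2 + 12*n) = (n + 3)^3*(n^2 + 4*n) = n*(n + 3)^3*(n + 4)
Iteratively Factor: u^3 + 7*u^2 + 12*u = (u + 4)*(u^2 + 3*u) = (u + 3)*(u + 4)*(u)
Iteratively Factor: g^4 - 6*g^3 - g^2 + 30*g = (g)*(g^3 - 6*g^2 - g + 30) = g*(g + 2)*(g^2 - 8*g + 15) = g*(g - 3)*(g + 2)*(g - 5)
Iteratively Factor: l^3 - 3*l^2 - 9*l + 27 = (l - 3)*(l^2 - 9) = (l - 3)*(l + 3)*(l - 3)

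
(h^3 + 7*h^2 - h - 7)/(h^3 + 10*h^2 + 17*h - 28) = (h + 1)/(h + 4)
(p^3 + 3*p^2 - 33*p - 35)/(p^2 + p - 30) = (p^2 + 8*p + 7)/(p + 6)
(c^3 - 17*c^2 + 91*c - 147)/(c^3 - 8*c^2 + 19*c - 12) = (c^2 - 14*c + 49)/(c^2 - 5*c + 4)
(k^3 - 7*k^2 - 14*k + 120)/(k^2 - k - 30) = (k^2 - k - 20)/(k + 5)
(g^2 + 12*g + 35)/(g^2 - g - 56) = (g + 5)/(g - 8)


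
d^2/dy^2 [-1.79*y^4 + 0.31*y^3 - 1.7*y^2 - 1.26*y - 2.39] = -21.48*y^2 + 1.86*y - 3.4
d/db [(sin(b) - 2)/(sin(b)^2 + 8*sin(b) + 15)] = (4*sin(b) + cos(b)^2 + 30)*cos(b)/(sin(b)^2 + 8*sin(b) + 15)^2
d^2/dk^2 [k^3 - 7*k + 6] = 6*k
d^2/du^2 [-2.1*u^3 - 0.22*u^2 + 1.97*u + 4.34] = -12.6*u - 0.44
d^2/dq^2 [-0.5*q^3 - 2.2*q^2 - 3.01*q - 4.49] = -3.0*q - 4.4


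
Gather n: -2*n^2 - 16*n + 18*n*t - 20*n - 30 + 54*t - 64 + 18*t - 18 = -2*n^2 + n*(18*t - 36) + 72*t - 112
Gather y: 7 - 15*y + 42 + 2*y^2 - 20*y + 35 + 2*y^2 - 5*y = 4*y^2 - 40*y + 84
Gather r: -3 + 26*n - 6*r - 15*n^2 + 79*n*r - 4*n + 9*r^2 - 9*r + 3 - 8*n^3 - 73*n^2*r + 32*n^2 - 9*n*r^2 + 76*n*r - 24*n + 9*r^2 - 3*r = -8*n^3 + 17*n^2 - 2*n + r^2*(18 - 9*n) + r*(-73*n^2 + 155*n - 18)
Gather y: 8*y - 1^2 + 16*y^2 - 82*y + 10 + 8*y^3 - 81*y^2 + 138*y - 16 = 8*y^3 - 65*y^2 + 64*y - 7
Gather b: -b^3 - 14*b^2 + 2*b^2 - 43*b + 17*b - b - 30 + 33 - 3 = -b^3 - 12*b^2 - 27*b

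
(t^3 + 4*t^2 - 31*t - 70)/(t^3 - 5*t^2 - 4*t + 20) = (t + 7)/(t - 2)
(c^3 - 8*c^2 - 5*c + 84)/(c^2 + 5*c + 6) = (c^2 - 11*c + 28)/(c + 2)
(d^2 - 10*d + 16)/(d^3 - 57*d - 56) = (d - 2)/(d^2 + 8*d + 7)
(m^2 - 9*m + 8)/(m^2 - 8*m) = (m - 1)/m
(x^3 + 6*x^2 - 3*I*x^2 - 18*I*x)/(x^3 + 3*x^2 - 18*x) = (x - 3*I)/(x - 3)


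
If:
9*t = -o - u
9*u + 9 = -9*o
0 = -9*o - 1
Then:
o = -1/9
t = 1/9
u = -8/9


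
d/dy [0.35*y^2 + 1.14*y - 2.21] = 0.7*y + 1.14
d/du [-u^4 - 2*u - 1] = -4*u^3 - 2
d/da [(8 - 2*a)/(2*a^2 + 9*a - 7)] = 2*(2*a^2 - 16*a - 29)/(4*a^4 + 36*a^3 + 53*a^2 - 126*a + 49)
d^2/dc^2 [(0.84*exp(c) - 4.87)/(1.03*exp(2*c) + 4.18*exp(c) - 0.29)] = (0.891156*exp(4*c) - 24.282868*exp(3*c) - 61.396446*exp(2*c) - 89.891016*exp(c) - 5.83277)*exp(c)/(1.092727*exp(6*c) + 13.303686*exp(5*c) + 53.066733*exp(4*c) + 65.543236*exp(3*c) - 14.941119*exp(2*c) + 1.054614*exp(c) - 0.024389)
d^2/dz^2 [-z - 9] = 0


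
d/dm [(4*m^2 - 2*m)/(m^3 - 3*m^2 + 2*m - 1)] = 2*(-2*m^4 + 2*m^3 + m^2 - 4*m + 1)/(m^6 - 6*m^5 + 13*m^4 - 14*m^3 + 10*m^2 - 4*m + 1)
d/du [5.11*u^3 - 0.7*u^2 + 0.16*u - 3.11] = 15.33*u^2 - 1.4*u + 0.16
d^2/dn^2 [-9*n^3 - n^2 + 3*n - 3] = -54*n - 2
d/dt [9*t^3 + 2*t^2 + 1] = t*(27*t + 4)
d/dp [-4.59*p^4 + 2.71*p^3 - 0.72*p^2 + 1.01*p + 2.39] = -18.36*p^3 + 8.13*p^2 - 1.44*p + 1.01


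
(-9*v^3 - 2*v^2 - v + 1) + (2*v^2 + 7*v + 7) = -9*v^3 + 6*v + 8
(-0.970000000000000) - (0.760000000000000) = -1.73000000000000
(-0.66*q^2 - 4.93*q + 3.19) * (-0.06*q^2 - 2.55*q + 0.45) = 0.0396*q^4 + 1.9788*q^3 + 12.0831*q^2 - 10.353*q + 1.4355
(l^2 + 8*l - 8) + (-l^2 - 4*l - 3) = 4*l - 11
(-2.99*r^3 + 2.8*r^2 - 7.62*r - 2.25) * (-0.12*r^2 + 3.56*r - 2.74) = 0.3588*r^5 - 10.9804*r^4 + 19.075*r^3 - 34.5292*r^2 + 12.8688*r + 6.165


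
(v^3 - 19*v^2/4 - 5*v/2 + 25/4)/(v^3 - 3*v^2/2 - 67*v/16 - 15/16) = 4*(v^2 - 6*v + 5)/(4*v^2 - 11*v - 3)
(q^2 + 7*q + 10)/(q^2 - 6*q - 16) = (q + 5)/(q - 8)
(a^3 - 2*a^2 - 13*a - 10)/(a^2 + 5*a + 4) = (a^2 - 3*a - 10)/(a + 4)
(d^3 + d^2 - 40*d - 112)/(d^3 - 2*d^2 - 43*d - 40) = (-d^3 - d^2 + 40*d + 112)/(-d^3 + 2*d^2 + 43*d + 40)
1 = 1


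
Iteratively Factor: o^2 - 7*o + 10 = (o - 5)*(o - 2)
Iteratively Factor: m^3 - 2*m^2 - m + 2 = (m + 1)*(m^2 - 3*m + 2) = (m - 2)*(m + 1)*(m - 1)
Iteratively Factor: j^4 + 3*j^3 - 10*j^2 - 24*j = (j - 3)*(j^3 + 6*j^2 + 8*j) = (j - 3)*(j + 2)*(j^2 + 4*j) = (j - 3)*(j + 2)*(j + 4)*(j)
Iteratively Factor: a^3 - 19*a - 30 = (a + 3)*(a^2 - 3*a - 10) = (a - 5)*(a + 3)*(a + 2)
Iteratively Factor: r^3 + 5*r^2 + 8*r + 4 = (r + 1)*(r^2 + 4*r + 4) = (r + 1)*(r + 2)*(r + 2)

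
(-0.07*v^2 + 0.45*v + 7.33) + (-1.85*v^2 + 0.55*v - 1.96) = -1.92*v^2 + 1.0*v + 5.37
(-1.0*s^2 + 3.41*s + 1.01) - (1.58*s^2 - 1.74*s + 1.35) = -2.58*s^2 + 5.15*s - 0.34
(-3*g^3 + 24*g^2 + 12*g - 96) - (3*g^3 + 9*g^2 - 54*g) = -6*g^3 + 15*g^2 + 66*g - 96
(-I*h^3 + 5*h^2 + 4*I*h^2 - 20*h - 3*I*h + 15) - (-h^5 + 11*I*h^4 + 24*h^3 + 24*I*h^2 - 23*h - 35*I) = h^5 - 11*I*h^4 - 24*h^3 - I*h^3 + 5*h^2 - 20*I*h^2 + 3*h - 3*I*h + 15 + 35*I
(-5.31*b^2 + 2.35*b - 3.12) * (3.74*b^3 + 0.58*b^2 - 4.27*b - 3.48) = -19.8594*b^5 + 5.7092*b^4 + 12.3679*b^3 + 6.6347*b^2 + 5.1444*b + 10.8576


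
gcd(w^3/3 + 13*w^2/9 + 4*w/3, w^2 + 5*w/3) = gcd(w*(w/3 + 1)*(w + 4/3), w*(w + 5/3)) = w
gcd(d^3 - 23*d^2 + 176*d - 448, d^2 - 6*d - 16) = d - 8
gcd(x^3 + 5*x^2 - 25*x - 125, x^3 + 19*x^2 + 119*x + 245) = x + 5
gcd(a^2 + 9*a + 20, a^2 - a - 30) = a + 5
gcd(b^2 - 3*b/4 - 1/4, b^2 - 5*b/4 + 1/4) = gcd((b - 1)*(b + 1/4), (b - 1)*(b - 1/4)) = b - 1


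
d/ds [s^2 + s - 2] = 2*s + 1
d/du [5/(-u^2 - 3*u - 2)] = 5*(2*u + 3)/(u^2 + 3*u + 2)^2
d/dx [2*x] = 2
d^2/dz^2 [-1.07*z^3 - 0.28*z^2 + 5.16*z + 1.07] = -6.42*z - 0.56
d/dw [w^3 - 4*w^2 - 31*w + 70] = 3*w^2 - 8*w - 31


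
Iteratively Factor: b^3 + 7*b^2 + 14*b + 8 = (b + 4)*(b^2 + 3*b + 2) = (b + 2)*(b + 4)*(b + 1)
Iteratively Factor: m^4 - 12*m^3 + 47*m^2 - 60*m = (m - 3)*(m^3 - 9*m^2 + 20*m) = m*(m - 3)*(m^2 - 9*m + 20) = m*(m - 4)*(m - 3)*(m - 5)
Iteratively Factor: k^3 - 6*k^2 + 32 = (k - 4)*(k^2 - 2*k - 8) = (k - 4)*(k + 2)*(k - 4)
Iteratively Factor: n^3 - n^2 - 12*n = (n + 3)*(n^2 - 4*n) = (n - 4)*(n + 3)*(n)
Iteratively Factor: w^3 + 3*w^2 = (w + 3)*(w^2) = w*(w + 3)*(w)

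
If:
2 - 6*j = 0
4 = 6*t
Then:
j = 1/3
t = 2/3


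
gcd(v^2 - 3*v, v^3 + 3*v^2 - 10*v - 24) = v - 3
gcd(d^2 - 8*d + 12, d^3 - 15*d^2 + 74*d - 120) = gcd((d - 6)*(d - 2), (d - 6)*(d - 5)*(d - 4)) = d - 6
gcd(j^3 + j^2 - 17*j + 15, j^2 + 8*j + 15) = j + 5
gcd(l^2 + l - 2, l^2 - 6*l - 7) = 1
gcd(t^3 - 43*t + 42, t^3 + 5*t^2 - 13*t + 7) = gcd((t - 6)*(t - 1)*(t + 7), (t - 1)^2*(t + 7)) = t^2 + 6*t - 7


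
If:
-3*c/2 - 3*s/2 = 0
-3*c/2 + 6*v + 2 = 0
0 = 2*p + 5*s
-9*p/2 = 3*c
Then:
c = 0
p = 0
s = 0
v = -1/3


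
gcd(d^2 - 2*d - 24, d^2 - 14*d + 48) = d - 6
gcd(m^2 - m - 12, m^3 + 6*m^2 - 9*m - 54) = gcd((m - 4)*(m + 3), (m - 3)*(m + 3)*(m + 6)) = m + 3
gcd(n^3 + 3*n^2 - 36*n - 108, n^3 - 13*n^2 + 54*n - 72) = n - 6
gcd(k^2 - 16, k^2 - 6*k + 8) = k - 4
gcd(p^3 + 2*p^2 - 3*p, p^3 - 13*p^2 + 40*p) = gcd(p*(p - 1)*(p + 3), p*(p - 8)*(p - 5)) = p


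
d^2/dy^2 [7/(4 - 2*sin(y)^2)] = 7*(2*sin(y)^4 + sin(y)^2 - 2)/(sin(y)^2 - 2)^3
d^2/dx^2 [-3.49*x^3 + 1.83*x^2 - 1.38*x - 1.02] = 3.66 - 20.94*x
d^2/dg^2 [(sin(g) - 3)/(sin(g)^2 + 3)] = (-9*sin(g)^5 + 12*sin(g)^4 - 54*sin(g)^2 - 7*sin(g) - 15*sin(3*g)/2 + sin(5*g)/2 + 18)/(sin(g)^2 + 3)^3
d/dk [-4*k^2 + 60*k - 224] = 60 - 8*k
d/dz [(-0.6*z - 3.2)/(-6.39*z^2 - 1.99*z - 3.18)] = (3.834*z^2 + 1.194*z - (0.6*z + 3.2)*(12.78*z + 1.99) + 1.908)/(6.39*z^2 + 1.99*z + 3.18)^2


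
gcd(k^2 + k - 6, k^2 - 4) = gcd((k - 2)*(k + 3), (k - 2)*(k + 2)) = k - 2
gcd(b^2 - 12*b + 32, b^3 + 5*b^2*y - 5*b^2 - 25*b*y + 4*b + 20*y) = b - 4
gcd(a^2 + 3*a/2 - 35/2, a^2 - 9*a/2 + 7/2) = a - 7/2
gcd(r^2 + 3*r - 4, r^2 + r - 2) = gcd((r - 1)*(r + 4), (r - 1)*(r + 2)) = r - 1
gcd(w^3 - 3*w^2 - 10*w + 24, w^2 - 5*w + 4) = w - 4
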